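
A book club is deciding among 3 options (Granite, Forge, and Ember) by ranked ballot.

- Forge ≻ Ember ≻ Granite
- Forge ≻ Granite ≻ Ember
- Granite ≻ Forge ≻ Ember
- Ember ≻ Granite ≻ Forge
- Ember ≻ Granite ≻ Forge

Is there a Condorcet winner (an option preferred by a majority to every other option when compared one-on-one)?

Head-to-head results (5 voters total):
Granite vs Forge: Granite wins 3–2.
Granite vs Ember: Ember wins 3–2.
Forge vs Ember: Forge wins 3–2.
No candidate beats all others: Granite beats Forge beats Ember beats Granite, a majority cycle.

No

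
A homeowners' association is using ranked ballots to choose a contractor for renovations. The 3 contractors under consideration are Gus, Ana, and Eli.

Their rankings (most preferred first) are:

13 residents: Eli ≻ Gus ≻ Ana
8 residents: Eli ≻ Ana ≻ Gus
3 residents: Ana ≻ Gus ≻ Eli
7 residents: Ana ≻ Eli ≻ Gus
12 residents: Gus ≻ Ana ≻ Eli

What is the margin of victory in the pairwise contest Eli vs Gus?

13

Ballots ranking Eli above Gus: 13+8+7 = 28.
Ballots ranking Gus above Eli: 3+12 = 15.
Eli wins 28–15, a margin of 13.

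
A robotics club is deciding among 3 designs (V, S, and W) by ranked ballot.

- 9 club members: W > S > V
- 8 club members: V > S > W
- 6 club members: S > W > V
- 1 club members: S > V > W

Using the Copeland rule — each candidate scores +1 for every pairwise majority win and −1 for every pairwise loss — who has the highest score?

S

Pairwise results:
  V vs S: S wins 16–8.
  V vs W: W wins 15–9.
  S vs W: S wins 15–9.
Copeland scores (wins − losses):
  V: 0 − 2 = -2
  S: 2 − 0 = 2
  W: 1 − 1 = 0
S has the best Copeland score.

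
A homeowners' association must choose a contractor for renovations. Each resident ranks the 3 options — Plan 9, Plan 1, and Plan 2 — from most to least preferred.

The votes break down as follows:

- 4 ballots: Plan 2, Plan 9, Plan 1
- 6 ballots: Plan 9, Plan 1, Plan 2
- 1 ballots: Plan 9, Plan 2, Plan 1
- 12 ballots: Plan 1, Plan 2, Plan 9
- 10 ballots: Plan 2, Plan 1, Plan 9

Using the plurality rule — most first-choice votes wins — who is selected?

First-place vote totals:
  Plan 9: 7
  Plan 1: 12
  Plan 2: 14
Plan 2 has the most first-place votes.

Plan 2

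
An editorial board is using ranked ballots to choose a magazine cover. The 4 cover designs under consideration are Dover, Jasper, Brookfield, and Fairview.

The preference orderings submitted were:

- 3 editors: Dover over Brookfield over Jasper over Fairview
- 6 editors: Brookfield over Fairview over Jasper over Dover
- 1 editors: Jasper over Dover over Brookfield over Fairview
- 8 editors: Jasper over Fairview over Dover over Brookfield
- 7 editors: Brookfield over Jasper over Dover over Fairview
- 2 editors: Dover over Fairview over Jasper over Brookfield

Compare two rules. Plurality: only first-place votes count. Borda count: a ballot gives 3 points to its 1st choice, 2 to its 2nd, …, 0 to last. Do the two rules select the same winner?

Plurality first-place counts: Dover 5, Jasper 9, Brookfield 13, Fairview 0 → Brookfield.
Borda totals: Dover 32, Jasper 52, Brookfield 46, Fairview 32 → Jasper.
The two rules disagree: plurality picks Brookfield, Borda picks Jasper.

No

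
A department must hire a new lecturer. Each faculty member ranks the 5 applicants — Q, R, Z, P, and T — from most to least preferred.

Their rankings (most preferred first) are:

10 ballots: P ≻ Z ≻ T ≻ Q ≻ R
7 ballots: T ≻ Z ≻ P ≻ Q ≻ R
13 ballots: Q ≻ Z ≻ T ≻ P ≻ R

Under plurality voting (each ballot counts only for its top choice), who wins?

Q

First-place vote totals:
  Q: 13
  R: 0
  Z: 0
  P: 10
  T: 7
Q has the most first-place votes.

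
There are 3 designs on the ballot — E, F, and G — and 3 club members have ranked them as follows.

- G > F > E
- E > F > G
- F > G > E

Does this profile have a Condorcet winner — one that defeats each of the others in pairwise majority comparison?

Head-to-head results (3 voters total):
E vs F: F wins 2–1.
E vs G: G wins 2–1.
F vs G: F wins 2–1.
F beats each rival — E (2–1), G (2–1) — so F is the Condorcet winner.

Yes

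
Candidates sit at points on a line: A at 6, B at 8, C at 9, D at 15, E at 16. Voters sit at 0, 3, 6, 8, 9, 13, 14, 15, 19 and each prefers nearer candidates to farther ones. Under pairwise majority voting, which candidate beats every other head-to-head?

With single-peaked preferences on a line, the Condorcet winner is the candidate closest to the median voter.
The median voter (position 9) is closest to C at 9.
Check: C vs B — voters closer to C: 5 of 9.

C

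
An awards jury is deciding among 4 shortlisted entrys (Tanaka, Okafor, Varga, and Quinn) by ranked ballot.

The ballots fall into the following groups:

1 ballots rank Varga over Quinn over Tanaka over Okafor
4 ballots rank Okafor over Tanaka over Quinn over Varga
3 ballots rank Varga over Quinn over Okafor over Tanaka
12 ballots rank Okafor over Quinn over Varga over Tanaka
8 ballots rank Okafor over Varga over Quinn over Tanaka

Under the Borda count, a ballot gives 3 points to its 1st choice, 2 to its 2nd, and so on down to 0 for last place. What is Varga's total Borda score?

40

Borda scores:
  Tanaka: 1 + 4·2 + 3·0 + 12·0 + 8·0 = 9
  Okafor: 0 + 4·3 + 3·1 + 12·3 + 8·3 = 75
  Varga: 3 + 4·0 + 3·3 + 12·1 + 8·2 = 40
  Quinn: 2 + 4·1 + 3·2 + 12·2 + 8·1 = 44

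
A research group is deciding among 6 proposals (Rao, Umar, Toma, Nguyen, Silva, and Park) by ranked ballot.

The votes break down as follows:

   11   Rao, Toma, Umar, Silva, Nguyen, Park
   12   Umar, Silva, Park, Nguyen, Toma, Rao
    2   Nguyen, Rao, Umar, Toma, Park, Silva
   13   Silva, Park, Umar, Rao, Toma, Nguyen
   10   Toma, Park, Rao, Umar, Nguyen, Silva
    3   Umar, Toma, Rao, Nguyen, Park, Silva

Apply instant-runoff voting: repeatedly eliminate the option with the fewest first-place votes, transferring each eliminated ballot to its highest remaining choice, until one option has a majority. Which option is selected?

Umar

Round 1: Umar 15, Silva 13, Rao 11, Toma 10, Nguyen 2, Park 0. Park has the fewest and is eliminated.
Round 2: Umar 15, Silva 13, Rao 11, Toma 10, Nguyen 2. Nguyen has the fewest and is eliminated.
Round 3: Umar 15, Rao 13, Silva 13, Toma 10. Toma has the fewest and is eliminated.
Round 4: Rao 23, Umar 15, Silva 13. Silva has the fewest and is eliminated.
Round 5: Umar 28, Rao 23. Umar has a majority.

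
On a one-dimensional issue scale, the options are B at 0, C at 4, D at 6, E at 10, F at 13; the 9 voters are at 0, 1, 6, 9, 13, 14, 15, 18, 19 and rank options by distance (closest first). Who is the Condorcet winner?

F

With single-peaked preferences on a line, the Condorcet winner is the candidate closest to the median voter.
The median voter (position 13) is closest to F at 13.
Check: F vs B — voters closer to F: 6 of 9.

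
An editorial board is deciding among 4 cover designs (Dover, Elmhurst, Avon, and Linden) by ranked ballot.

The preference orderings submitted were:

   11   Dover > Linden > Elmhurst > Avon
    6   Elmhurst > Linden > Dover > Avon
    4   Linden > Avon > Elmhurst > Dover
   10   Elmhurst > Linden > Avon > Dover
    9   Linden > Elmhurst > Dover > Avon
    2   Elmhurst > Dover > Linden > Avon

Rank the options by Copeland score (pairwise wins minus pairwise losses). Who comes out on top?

Linden

Pairwise results:
  Dover vs Elmhurst: Elmhurst wins 31–11.
  Dover vs Avon: Dover wins 28–14.
  Dover vs Linden: Linden wins 29–13.
  Elmhurst vs Avon: Elmhurst wins 38–4.
  Elmhurst vs Linden: Linden wins 24–18.
  Avon vs Linden: Linden wins 42–0.
Copeland scores (wins − losses):
  Dover: 1 − 2 = -1
  Elmhurst: 2 − 1 = 1
  Avon: 0 − 3 = -3
  Linden: 3 − 0 = 3
Linden has the best Copeland score.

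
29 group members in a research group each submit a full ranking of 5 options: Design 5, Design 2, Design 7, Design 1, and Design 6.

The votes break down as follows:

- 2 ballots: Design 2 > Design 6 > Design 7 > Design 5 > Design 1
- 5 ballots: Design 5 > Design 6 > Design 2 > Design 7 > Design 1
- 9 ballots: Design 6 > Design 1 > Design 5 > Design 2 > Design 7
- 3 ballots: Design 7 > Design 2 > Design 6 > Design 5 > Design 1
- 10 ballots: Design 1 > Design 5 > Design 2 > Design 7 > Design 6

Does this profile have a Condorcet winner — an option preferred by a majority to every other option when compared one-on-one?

Head-to-head results (29 voters total):
Design 5 vs Design 2: Design 5 wins 24–5.
Design 5 vs Design 7: Design 5 wins 24–5.
Design 5 vs Design 1: Design 1 wins 19–10.
Design 5 vs Design 6: Design 5 wins 15–14.
Design 2 vs Design 7: Design 2 wins 26–3.
Design 2 vs Design 1: Design 1 wins 19–10.
Design 2 vs Design 6: Design 2 wins 15–14.
Design 7 vs Design 1: Design 1 wins 19–10.
Design 7 vs Design 6: Design 6 wins 16–13.
Design 1 vs Design 6: Design 6 wins 19–10.
No candidate beats all others: Design 5 beats Design 6 beats Design 1 beats Design 5, a majority cycle.

No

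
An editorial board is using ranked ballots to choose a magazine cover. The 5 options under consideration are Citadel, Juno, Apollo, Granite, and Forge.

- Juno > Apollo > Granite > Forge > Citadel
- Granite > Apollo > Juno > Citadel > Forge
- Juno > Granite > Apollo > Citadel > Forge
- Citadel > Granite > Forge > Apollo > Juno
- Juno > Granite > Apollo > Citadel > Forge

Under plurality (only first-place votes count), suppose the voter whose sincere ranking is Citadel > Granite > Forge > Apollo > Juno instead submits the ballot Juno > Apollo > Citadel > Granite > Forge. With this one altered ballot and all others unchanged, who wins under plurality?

Juno

First-place totals with the altered ballot: Citadel 0, Juno 4, Apollo 0, Granite 1, Forge 0.
The winner is unchanged: still Juno.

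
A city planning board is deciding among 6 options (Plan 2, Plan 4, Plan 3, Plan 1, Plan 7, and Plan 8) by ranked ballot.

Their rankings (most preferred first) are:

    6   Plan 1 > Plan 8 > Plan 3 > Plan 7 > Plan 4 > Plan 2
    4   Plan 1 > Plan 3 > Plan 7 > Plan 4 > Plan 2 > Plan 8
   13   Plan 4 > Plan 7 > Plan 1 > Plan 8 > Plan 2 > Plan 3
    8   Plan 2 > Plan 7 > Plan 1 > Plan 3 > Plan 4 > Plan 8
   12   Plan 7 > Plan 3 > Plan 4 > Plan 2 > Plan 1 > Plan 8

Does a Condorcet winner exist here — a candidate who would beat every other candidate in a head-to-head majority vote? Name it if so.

Plan 7

Head-to-head results (43 voters total):
Plan 2 vs Plan 4: Plan 4 wins 35–8.
Plan 2 vs Plan 3: Plan 3 wins 22–21.
Plan 2 vs Plan 1: Plan 1 wins 23–20.
Plan 2 vs Plan 7: Plan 7 wins 35–8.
Plan 2 vs Plan 8: Plan 2 wins 24–19.
Plan 4 vs Plan 3: Plan 3 wins 30–13.
Plan 4 vs Plan 1: Plan 4 wins 25–18.
Plan 4 vs Plan 7: Plan 7 wins 30–13.
Plan 4 vs Plan 8: Plan 4 wins 37–6.
Plan 3 vs Plan 1: Plan 1 wins 31–12.
Plan 3 vs Plan 7: Plan 7 wins 33–10.
Plan 3 vs Plan 8: Plan 3 wins 24–19.
Plan 1 vs Plan 7: Plan 7 wins 33–10.
Plan 1 vs Plan 8: Plan 1 wins 43–0.
Plan 7 vs Plan 8: Plan 7 wins 37–6.
Plan 7 beats each rival — Plan 2 (35–8), Plan 4 (30–13), Plan 3 (33–10), Plan 1 (33–10), Plan 8 (37–6) — so Plan 7 is the Condorcet winner.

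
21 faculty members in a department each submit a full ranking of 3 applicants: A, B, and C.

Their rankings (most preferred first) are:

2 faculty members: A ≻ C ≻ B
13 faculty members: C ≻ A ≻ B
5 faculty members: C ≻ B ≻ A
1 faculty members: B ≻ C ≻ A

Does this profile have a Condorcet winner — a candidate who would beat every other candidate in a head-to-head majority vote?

Head-to-head results (21 voters total):
A vs B: A wins 15–6.
A vs C: C wins 19–2.
B vs C: C wins 20–1.
C beats each rival — A (19–2), B (20–1) — so C is the Condorcet winner.

Yes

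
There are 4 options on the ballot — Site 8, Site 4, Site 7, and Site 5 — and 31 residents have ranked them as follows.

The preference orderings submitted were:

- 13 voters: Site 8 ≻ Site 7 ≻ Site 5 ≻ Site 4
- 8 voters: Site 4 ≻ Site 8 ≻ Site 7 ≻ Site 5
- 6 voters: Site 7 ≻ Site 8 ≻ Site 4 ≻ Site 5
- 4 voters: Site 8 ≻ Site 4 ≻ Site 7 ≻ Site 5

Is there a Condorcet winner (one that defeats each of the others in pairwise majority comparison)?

Head-to-head results (31 voters total):
Site 8 vs Site 4: Site 8 wins 23–8.
Site 8 vs Site 7: Site 8 wins 25–6.
Site 8 vs Site 5: Site 8 wins 31–0.
Site 4 vs Site 7: Site 7 wins 19–12.
Site 4 vs Site 5: Site 4 wins 18–13.
Site 7 vs Site 5: Site 7 wins 31–0.
Site 8 beats each rival — Site 4 (23–8), Site 7 (25–6), Site 5 (31–0) — so Site 8 is the Condorcet winner.

Yes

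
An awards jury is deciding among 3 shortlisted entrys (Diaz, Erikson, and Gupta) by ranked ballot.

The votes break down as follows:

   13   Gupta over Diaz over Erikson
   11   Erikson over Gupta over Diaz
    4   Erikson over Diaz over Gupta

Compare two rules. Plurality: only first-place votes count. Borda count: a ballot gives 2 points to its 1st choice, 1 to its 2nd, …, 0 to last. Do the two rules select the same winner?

Plurality first-place counts: Diaz 0, Erikson 15, Gupta 13 → Erikson.
Borda totals: Diaz 17, Erikson 30, Gupta 37 → Gupta.
The two rules disagree: plurality picks Erikson, Borda picks Gupta.

No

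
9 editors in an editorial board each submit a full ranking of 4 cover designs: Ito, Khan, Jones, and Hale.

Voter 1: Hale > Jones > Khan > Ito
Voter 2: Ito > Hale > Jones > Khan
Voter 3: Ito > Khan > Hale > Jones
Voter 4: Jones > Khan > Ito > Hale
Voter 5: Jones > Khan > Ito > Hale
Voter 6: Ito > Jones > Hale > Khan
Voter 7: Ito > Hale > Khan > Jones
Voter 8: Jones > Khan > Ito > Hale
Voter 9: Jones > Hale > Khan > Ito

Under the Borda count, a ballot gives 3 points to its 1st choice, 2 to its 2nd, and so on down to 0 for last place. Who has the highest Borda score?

Borda scores:
  Ito: 0 + 3 + 3 + 1 + 1 + 3 + 3 + 1 + 0 = 15
  Khan: 1 + 0 + 2 + 2 + 2 + 0 + 1 + 2 + 1 = 11
  Jones: 2 + 1 + 0 + 3 + 3 + 2 + 0 + 3 + 3 = 17
  Hale: 3 + 2 + 1 + 0 + 0 + 1 + 2 + 0 + 2 = 11
Jones has the highest total.

Jones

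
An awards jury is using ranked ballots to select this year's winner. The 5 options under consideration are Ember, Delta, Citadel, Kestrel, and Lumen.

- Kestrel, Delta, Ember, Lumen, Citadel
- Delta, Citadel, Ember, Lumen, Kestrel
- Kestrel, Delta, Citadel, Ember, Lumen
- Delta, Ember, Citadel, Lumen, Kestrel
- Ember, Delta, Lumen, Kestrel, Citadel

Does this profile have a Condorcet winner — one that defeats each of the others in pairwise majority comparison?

Head-to-head results (5 voters total):
Ember vs Delta: Delta wins 4–1.
Ember vs Citadel: Ember wins 3–2.
Ember vs Kestrel: Ember wins 3–2.
Ember vs Lumen: Ember wins 5–0.
Delta vs Citadel: Delta wins 5–0.
Delta vs Kestrel: Delta wins 3–2.
Delta vs Lumen: Delta wins 5–0.
Citadel vs Kestrel: Kestrel wins 3–2.
Citadel vs Lumen: Citadel wins 3–2.
Kestrel vs Lumen: Lumen wins 3–2.
Delta beats each rival — Ember (4–1), Citadel (5–0), Kestrel (3–2), Lumen (5–0) — so Delta is the Condorcet winner.

Yes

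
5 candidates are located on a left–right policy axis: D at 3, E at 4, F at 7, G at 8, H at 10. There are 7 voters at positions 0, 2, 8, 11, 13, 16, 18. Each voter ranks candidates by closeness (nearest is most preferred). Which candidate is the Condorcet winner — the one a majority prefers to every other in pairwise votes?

H

With single-peaked preferences on a line, the Condorcet winner is the candidate closest to the median voter.
The median voter (position 11) is closest to H at 10.
Check: H vs G — voters closer to H: 4 of 7.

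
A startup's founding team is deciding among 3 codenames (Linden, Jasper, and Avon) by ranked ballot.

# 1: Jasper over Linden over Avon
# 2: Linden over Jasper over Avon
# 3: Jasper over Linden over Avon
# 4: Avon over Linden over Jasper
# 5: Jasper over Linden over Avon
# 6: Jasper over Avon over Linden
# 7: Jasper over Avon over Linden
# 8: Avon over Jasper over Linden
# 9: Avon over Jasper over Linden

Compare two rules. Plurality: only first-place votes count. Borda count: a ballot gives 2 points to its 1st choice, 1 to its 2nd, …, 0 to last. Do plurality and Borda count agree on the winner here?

Yes

Plurality first-place counts: Linden 1, Jasper 5, Avon 3 → Jasper.
Borda totals: Linden 6, Jasper 13, Avon 8 → Jasper.
The two rules agree on Jasper.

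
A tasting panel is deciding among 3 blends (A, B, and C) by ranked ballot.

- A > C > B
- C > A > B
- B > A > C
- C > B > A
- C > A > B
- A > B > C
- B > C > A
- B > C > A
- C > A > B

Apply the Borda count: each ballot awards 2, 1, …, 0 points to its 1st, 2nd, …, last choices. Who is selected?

C

Borda scores:
  A: 2 + 1 + 1 + 0 + 1 + 2 + 0 + 0 + 1 = 8
  B: 0 + 0 + 2 + 1 + 0 + 1 + 2 + 2 + 0 = 8
  C: 1 + 2 + 0 + 2 + 2 + 0 + 1 + 1 + 2 = 11
C has the highest total.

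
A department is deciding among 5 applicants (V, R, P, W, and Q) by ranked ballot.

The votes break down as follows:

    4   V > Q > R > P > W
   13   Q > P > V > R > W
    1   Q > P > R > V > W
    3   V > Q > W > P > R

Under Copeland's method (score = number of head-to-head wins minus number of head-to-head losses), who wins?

Pairwise results:
  V vs R: V wins 20–1.
  V vs P: P wins 14–7.
  V vs W: V wins 21–0.
  V vs Q: Q wins 14–7.
  R vs P: P wins 17–4.
  R vs W: R wins 18–3.
  R vs Q: Q wins 21–0.
  P vs W: P wins 18–3.
  P vs Q: Q wins 21–0.
  W vs Q: Q wins 21–0.
Copeland scores (wins − losses):
  V: 2 − 2 = 0
  R: 1 − 3 = -2
  P: 3 − 1 = 2
  W: 0 − 4 = -4
  Q: 4 − 0 = 4
Q has the best Copeland score.

Q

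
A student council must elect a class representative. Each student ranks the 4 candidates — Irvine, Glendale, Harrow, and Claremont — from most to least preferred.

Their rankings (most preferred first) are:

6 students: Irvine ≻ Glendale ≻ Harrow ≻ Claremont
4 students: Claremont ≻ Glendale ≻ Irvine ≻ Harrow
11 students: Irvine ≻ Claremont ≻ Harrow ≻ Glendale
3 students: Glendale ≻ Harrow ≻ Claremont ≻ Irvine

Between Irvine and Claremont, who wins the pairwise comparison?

Irvine

Ballots ranking Irvine above Claremont: 6+11 = 17.
Ballots ranking Claremont above Irvine: 4+3 = 7.
Irvine wins the head-to-head, 17–7.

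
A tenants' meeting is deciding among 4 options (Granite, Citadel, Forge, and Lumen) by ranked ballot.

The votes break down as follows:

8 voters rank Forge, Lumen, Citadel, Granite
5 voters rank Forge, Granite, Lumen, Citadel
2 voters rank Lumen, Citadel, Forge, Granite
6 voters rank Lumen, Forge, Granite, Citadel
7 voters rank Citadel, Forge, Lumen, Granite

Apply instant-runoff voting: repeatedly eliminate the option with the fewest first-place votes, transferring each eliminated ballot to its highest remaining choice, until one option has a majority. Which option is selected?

Round 1: Forge 13, Lumen 8, Citadel 7, Granite 0. Granite has the fewest and is eliminated.
Round 2: Forge 13, Lumen 8, Citadel 7. Citadel has the fewest and is eliminated.
Round 3: Forge 20, Lumen 8. Forge has a majority.

Forge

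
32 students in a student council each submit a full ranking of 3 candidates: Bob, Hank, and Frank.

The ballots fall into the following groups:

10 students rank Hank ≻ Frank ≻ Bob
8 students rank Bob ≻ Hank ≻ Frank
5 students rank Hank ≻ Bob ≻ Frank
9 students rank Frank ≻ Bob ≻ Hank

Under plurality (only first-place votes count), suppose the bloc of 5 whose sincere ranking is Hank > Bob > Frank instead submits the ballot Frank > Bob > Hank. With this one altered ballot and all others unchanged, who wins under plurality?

Frank

First-place totals with the altered ballot: Bob 8, Hank 10, Frank 14.
The switch changes the winner from Hank to Frank.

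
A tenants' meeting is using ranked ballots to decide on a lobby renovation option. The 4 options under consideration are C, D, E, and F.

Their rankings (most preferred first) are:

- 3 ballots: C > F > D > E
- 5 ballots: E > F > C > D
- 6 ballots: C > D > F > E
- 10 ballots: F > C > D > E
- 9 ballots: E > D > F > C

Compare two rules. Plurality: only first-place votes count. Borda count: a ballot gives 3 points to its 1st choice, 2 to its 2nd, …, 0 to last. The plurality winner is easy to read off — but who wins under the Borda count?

F

Plurality first-place counts: C 9, D 0, E 14, F 10 → E.
Borda totals: C 52, D 43, E 42, F 61 → F.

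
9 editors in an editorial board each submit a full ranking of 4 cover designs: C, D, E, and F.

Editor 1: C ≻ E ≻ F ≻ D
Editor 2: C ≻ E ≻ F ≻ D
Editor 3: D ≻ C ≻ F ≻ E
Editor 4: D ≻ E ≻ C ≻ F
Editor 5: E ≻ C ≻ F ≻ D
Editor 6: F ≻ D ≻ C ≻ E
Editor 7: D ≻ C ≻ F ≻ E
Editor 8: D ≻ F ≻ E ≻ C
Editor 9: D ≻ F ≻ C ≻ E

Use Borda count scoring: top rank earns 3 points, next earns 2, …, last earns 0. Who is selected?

D

Borda scores:
  C: 3 + 3 + 2 + 1 + 2 + 1 + 2 + 0 + 1 = 15
  D: 0 + 0 + 3 + 3 + 0 + 2 + 3 + 3 + 3 = 17
  E: 2 + 2 + 0 + 2 + 3 + 0 + 0 + 1 + 0 = 10
  F: 1 + 1 + 1 + 0 + 1 + 3 + 1 + 2 + 2 = 12
D has the highest total.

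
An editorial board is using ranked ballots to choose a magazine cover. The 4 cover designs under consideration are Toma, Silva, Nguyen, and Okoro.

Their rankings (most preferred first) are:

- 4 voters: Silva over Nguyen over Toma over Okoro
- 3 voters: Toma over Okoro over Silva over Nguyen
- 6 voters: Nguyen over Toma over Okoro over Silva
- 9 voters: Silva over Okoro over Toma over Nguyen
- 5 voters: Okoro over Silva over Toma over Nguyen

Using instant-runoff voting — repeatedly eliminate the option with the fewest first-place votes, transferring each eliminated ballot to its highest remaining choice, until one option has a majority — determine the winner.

Round 1: Silva 13, Nguyen 6, Okoro 5, Toma 3. Toma has the fewest and is eliminated.
Round 2: Silva 13, Okoro 8, Nguyen 6. Nguyen has the fewest and is eliminated.
Round 3: Okoro 14, Silva 13. Okoro has a majority.

Okoro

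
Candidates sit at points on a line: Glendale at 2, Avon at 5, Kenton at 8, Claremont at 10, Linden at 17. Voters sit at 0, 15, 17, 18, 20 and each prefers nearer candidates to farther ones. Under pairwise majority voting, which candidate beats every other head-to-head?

Linden

With single-peaked preferences on a line, the Condorcet winner is the candidate closest to the median voter.
The median voter (position 17) is closest to Linden at 17.
Check: Linden vs Kenton — voters closer to Linden: 4 of 5.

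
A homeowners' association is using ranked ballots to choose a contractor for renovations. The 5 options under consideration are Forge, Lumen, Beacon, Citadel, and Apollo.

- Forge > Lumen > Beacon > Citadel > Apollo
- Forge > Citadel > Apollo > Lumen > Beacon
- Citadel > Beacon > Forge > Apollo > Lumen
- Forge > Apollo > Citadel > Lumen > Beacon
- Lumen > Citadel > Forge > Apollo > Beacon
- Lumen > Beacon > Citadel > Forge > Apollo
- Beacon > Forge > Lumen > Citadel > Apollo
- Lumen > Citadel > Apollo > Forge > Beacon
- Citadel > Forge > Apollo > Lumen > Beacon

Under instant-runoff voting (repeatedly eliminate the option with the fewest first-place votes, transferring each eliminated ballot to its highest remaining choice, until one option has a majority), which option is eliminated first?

Apollo

Round 1: Forge 3, Lumen 3, Citadel 2, Beacon 1, Apollo 0. Apollo has the fewest and is eliminated.
Round 2: Forge 3, Lumen 3, Citadel 2, Beacon 1. Beacon has the fewest and is eliminated.
Round 3: Forge 4, Lumen 3, Citadel 2. Citadel has the fewest and is eliminated.
Round 4: Forge 6, Lumen 3. Forge has a majority.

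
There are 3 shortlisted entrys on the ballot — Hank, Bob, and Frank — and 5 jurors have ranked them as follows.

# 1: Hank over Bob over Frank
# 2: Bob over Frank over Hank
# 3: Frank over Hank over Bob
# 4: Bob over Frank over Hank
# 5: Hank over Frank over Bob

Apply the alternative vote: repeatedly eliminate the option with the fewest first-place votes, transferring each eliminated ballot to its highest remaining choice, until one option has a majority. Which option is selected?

Round 1: Hank 2, Bob 2, Frank 1. Frank has the fewest and is eliminated.
Round 2: Hank 3, Bob 2. Hank has a majority.

Hank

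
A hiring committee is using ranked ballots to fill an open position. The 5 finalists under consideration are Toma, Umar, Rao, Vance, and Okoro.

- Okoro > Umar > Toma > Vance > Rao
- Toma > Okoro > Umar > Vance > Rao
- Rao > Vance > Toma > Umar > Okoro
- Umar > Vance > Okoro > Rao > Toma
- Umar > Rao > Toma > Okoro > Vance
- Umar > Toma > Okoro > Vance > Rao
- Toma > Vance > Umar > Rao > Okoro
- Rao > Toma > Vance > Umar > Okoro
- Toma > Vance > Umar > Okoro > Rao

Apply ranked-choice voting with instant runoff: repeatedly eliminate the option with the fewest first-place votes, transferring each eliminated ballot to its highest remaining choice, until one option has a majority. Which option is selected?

Toma

Round 1: Toma 3, Umar 3, Rao 2, Okoro 1, Vance 0. Vance has the fewest and is eliminated.
Round 2: Toma 3, Umar 3, Rao 2, Okoro 1. Okoro has the fewest and is eliminated.
Round 3: Umar 4, Toma 3, Rao 2. Rao has the fewest and is eliminated.
Round 4: Toma 5, Umar 4. Toma has a majority.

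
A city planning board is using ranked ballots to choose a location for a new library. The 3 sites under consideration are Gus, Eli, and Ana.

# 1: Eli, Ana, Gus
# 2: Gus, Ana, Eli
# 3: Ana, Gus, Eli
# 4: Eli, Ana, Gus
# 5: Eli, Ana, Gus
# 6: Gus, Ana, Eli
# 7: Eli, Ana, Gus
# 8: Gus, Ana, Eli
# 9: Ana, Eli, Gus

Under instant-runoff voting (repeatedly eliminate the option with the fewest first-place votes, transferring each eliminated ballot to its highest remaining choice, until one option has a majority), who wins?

Eli

Round 1: Eli 4, Gus 3, Ana 2. Ana has the fewest and is eliminated.
Round 2: Eli 5, Gus 4. Eli has a majority.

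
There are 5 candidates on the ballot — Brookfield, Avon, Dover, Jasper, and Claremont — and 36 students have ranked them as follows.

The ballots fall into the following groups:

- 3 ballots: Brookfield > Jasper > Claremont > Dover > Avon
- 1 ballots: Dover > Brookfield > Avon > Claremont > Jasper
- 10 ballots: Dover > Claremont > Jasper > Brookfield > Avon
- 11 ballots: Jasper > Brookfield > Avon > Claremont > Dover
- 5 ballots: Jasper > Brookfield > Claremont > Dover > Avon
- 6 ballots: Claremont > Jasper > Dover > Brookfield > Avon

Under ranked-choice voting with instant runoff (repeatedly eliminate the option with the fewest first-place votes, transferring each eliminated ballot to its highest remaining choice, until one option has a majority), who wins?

Round 1: Jasper 16, Dover 11, Claremont 6, Brookfield 3, Avon 0. Avon has the fewest and is eliminated.
Round 2: Jasper 16, Dover 11, Claremont 6, Brookfield 3. Brookfield has the fewest and is eliminated.
Round 3: Jasper 19, Dover 11, Claremont 6. Jasper has a majority.

Jasper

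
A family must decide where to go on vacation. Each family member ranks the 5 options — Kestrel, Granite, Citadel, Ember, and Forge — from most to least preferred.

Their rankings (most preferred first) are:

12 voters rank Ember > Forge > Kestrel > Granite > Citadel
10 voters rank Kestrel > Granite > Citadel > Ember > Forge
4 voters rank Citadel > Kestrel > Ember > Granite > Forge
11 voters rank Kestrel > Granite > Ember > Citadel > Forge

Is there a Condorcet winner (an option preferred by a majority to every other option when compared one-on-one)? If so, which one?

Kestrel

Head-to-head results (37 voters total):
Kestrel vs Granite: Kestrel wins 37–0.
Kestrel vs Citadel: Kestrel wins 33–4.
Kestrel vs Ember: Kestrel wins 25–12.
Kestrel vs Forge: Kestrel wins 25–12.
Granite vs Citadel: Granite wins 33–4.
Granite vs Ember: Granite wins 21–16.
Granite vs Forge: Granite wins 25–12.
Citadel vs Ember: Ember wins 23–14.
Citadel vs Forge: Citadel wins 25–12.
Ember vs Forge: Ember wins 37–0.
Kestrel beats each rival — Granite (37–0), Citadel (33–4), Ember (25–12), Forge (25–12) — so Kestrel is the Condorcet winner.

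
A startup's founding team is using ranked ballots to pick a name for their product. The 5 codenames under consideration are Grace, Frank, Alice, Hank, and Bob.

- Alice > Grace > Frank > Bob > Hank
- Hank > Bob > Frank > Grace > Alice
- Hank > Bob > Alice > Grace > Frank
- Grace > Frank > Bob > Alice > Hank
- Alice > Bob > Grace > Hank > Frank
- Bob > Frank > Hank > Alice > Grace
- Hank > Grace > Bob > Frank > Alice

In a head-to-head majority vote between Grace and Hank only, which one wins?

Hank

Ballots ranking Grace above Hank: 3.
Ballots ranking Hank above Grace: 4.
Hank wins the head-to-head, 4–3.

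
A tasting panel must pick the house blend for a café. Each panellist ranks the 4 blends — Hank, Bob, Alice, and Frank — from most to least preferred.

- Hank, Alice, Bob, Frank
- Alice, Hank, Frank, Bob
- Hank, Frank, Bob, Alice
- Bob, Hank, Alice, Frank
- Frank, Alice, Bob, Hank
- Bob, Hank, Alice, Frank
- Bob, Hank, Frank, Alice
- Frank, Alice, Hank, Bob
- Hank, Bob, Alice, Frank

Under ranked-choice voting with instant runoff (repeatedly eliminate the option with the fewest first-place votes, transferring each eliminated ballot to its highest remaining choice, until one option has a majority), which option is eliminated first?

Alice

Round 1: Hank 3, Bob 3, Frank 2, Alice 1. Alice has the fewest and is eliminated.
Round 2: Hank 4, Bob 3, Frank 2. Frank has the fewest and is eliminated.
Round 3: Hank 5, Bob 4. Hank has a majority.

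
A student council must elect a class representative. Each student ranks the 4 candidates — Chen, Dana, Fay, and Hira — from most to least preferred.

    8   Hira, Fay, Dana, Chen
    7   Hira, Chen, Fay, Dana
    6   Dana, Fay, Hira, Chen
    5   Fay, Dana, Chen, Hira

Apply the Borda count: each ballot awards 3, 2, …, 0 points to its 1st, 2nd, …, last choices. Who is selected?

Borda scores:
  Chen: 8·0 + 7·2 + 6·0 + 5·1 = 19
  Dana: 8·1 + 7·0 + 6·3 + 5·2 = 36
  Fay: 8·2 + 7·1 + 6·2 + 5·3 = 50
  Hira: 8·3 + 7·3 + 6·1 + 5·0 = 51
Hira has the highest total.

Hira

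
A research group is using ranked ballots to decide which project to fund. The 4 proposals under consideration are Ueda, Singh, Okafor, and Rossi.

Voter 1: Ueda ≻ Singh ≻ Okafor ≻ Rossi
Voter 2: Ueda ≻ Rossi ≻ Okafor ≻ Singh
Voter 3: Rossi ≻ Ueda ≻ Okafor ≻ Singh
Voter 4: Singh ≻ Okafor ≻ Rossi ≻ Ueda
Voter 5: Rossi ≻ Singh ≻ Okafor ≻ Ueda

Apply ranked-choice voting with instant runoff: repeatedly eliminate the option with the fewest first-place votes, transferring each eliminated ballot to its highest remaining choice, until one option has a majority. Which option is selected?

Round 1: Ueda 2, Rossi 2, Singh 1, Okafor 0. Okafor has the fewest and is eliminated.
Round 2: Ueda 2, Rossi 2, Singh 1. Singh has the fewest and is eliminated.
Round 3: Rossi 3, Ueda 2. Rossi has a majority.

Rossi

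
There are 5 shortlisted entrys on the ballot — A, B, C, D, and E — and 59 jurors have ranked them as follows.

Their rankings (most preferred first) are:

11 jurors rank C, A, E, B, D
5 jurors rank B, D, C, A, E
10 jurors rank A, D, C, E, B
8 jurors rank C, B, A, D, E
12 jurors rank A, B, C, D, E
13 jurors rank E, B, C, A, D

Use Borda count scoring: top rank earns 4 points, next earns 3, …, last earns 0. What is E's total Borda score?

84

Borda scores:
  A: 11·3 + 5·1 + 10·4 + 8·2 + 12·4 + 13·1 = 155
  B: 11·1 + 5·4 + 10·0 + 8·3 + 12·3 + 13·3 = 130
  C: 11·4 + 5·2 + 10·2 + 8·4 + 12·2 + 13·2 = 156
  D: 11·0 + 5·3 + 10·3 + 8·1 + 12·1 + 13·0 = 65
  E: 11·2 + 5·0 + 10·1 + 8·0 + 12·0 + 13·4 = 84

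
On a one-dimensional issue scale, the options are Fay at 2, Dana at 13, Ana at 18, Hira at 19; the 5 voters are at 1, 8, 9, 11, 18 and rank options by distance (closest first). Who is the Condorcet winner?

With single-peaked preferences on a line, the Condorcet winner is the candidate closest to the median voter.
The median voter (position 9) is closest to Dana at 13.
Check: Dana vs Ana — voters closer to Dana: 4 of 5.

Dana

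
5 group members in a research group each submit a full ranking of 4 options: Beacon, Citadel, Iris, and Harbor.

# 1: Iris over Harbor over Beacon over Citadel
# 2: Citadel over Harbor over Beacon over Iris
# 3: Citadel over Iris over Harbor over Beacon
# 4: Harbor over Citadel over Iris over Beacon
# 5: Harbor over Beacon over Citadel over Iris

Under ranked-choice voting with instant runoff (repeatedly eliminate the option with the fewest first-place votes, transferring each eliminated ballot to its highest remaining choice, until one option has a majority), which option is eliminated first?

Round 1: Citadel 2, Harbor 2, Iris 1, Beacon 0. Beacon has the fewest and is eliminated.
Round 2: Citadel 2, Harbor 2, Iris 1. Iris has the fewest and is eliminated.
Round 3: Harbor 3, Citadel 2. Harbor has a majority.

Beacon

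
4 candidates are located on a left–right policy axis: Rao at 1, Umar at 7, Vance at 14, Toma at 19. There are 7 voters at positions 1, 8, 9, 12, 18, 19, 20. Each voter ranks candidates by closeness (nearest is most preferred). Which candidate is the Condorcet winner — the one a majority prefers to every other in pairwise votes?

With single-peaked preferences on a line, the Condorcet winner is the candidate closest to the median voter.
The median voter (position 12) is closest to Vance at 14.
Check: Vance vs Umar — voters closer to Vance: 4 of 7.

Vance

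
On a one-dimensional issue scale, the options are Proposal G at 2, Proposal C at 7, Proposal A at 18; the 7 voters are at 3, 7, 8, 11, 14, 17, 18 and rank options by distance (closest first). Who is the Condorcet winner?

Proposal C

With single-peaked preferences on a line, the Condorcet winner is the candidate closest to the median voter.
The median voter (position 11) is closest to Proposal C at 7.
Check: Proposal C vs Proposal A — voters closer to Proposal C: 4 of 7.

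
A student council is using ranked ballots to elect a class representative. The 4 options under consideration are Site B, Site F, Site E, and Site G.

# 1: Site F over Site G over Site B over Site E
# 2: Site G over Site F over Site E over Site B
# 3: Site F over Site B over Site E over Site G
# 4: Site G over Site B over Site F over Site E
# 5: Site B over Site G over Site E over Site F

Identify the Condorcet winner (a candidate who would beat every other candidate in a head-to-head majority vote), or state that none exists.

Head-to-head results (5 voters total):
Site B vs Site F: Site F wins 3–2.
Site B vs Site E: Site B wins 4–1.
Site B vs Site G: Site G wins 3–2.
Site F vs Site E: Site F wins 4–1.
Site F vs Site G: Site G wins 3–2.
Site E vs Site G: Site G wins 4–1.
Site G beats each rival — Site B (3–2), Site F (3–2), Site E (4–1) — so Site G is the Condorcet winner.

Site G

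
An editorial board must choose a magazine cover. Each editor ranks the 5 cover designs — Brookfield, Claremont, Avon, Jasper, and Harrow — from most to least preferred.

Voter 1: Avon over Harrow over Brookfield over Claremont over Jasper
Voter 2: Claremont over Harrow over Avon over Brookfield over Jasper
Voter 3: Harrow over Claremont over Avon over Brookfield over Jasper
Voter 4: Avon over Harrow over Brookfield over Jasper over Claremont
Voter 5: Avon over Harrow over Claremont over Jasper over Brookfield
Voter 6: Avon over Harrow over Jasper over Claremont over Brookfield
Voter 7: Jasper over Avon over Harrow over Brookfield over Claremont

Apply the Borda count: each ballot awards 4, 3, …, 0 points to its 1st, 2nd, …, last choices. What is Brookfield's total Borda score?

Borda scores:
  Brookfield: 2 + 1 + 1 + 2 + 0 + 0 + 1 = 7
  Claremont: 1 + 4 + 3 + 0 + 2 + 1 + 0 = 11
  Avon: 4 + 2 + 2 + 4 + 4 + 4 + 3 = 23
  Jasper: 0 + 0 + 0 + 1 + 1 + 2 + 4 = 8
  Harrow: 3 + 3 + 4 + 3 + 3 + 3 + 2 = 21

7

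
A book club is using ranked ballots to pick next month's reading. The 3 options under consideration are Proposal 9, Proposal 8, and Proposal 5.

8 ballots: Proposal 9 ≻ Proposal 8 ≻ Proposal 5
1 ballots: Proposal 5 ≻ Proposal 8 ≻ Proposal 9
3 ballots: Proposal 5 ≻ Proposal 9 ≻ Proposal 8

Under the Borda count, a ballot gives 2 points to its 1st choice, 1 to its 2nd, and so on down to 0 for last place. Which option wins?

Proposal 9

Borda scores:
  Proposal 9: 8·2 + 0 + 3·1 = 19
  Proposal 8: 8·1 + 1 + 3·0 = 9
  Proposal 5: 8·0 + 2 + 3·2 = 8
Proposal 9 has the highest total.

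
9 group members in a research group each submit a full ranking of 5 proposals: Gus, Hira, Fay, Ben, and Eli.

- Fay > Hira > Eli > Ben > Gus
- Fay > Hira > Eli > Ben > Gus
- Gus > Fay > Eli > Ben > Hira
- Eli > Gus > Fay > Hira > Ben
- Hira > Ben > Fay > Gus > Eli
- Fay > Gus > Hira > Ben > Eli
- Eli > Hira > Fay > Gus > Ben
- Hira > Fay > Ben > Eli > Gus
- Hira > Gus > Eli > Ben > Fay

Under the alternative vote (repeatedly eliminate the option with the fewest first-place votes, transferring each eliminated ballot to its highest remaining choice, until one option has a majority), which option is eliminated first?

Ben

Round 1: Hira 3, Fay 3, Eli 2, Gus 1, Ben 0. Ben has the fewest and is eliminated.
Round 2: Hira 3, Fay 3, Eli 2, Gus 1. Gus has the fewest and is eliminated.
Round 3: Fay 4, Hira 3, Eli 2. Eli has the fewest and is eliminated.
Round 4: Fay 5, Hira 4. Fay has a majority.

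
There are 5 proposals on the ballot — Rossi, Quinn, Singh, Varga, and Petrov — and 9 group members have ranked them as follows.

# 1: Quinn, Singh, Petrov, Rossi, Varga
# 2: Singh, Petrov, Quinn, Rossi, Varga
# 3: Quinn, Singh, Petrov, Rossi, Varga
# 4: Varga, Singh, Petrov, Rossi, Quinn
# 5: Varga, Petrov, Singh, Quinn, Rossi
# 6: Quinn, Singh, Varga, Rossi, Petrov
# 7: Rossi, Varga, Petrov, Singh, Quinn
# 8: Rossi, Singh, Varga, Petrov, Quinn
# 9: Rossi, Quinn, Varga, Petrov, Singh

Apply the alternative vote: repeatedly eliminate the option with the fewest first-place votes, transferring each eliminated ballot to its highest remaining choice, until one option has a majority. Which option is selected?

Quinn

Round 1: Rossi 3, Quinn 3, Varga 2, Singh 1, Petrov 0. Petrov has the fewest and is eliminated.
Round 2: Rossi 3, Quinn 3, Varga 2, Singh 1. Singh has the fewest and is eliminated.
Round 3: Quinn 4, Rossi 3, Varga 2. Varga has the fewest and is eliminated.
Round 4: Quinn 5, Rossi 4. Quinn has a majority.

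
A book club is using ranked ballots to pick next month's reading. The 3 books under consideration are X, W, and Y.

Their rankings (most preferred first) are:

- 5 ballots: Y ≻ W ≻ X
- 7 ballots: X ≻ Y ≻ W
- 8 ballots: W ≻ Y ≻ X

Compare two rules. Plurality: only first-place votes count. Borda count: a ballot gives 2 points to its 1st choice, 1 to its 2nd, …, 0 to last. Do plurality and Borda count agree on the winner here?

Plurality first-place counts: X 7, W 8, Y 5 → W.
Borda totals: X 14, W 21, Y 25 → Y.
The two rules disagree: plurality picks W, Borda picks Y.

No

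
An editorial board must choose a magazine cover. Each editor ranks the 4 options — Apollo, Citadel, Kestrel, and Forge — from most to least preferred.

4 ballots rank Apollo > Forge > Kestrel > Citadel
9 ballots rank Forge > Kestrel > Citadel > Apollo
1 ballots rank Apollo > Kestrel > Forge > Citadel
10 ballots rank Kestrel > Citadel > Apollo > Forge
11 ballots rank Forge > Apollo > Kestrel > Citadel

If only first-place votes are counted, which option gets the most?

First-place vote totals:
  Apollo: 5
  Citadel: 0
  Kestrel: 10
  Forge: 20
Forge has the most first-place votes.

Forge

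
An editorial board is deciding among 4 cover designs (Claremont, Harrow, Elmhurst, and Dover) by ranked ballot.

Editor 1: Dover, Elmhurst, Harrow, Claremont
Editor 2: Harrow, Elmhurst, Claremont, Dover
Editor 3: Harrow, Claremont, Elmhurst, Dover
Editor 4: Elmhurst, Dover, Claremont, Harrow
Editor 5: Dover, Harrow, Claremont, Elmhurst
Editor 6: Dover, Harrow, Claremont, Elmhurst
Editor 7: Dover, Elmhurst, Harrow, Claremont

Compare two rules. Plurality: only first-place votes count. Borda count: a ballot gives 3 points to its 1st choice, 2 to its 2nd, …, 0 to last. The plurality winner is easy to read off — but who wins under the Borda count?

Dover

Plurality first-place counts: Claremont 0, Harrow 2, Elmhurst 1, Dover 4 → Dover.
Borda totals: Claremont 6, Harrow 12, Elmhurst 10, Dover 14 → Dover.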